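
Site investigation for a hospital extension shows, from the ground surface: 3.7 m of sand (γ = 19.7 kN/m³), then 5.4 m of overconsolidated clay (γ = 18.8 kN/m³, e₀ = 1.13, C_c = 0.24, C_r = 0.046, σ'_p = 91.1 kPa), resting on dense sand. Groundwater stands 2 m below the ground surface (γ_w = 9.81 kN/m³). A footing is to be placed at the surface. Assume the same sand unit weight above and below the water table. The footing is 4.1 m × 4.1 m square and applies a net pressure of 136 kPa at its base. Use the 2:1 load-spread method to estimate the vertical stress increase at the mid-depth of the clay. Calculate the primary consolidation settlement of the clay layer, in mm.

Mid-depth of clay below the ground surface: z = 3.7 + 5.4/2 = 6.4 m.
Total vertical stress at mid-clay: σ_v = 19.7×3.7 + 18.8×2.7 = 123.65 kPa.
Pore pressure: u = 9.81×(6.4 − 2) = 43.164 kPa.
Initial effective stress: σ'_0 = σ_v − u = 123.65 − 43.164 = 80.486 kPa.
Stress increase at mid-clay by the 2:1 spreading method:
Δσ = qBL/((B+z)(L+z)) = 136×4.1×4.1/((4.1+6.4)(4.1+6.4)) = 20.736 kPa
Final effective stress: σ'_f = 80.486 + 20.736 = 101.22 kPa.
σ'_f = 101.22 > σ'_p = 91.1 kPa, so the stress path crosses the preconsolidation pressure — recompression up to σ'_p, then virgin compression beyond:
S_c = H/(1+e₀)·[C_r·log₁₀(σ'_p/σ'_0) + C_c·log₁₀(σ'_f/σ'_p)]
    = 5.4/2.13 × [0.046×log₁₀(91.1/80.486) + 0.24×log₁₀(101.22/91.1)]
    = 2.5352 × [0.0024747 + 0.01098] = 0.03411 m

S_c ≈ 34.1 mm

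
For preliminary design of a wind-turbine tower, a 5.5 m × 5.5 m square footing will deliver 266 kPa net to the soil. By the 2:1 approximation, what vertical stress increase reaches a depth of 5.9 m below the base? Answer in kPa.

By the 2:1 method the load spreads at 1 horizontal : 2 vertical, so at depth z the loaded area has grown by z in each plan dimension:
Δσ = qBL/((B+z)(L+z)) = 266×5.5×5.5/((5.5+5.9)(5.5+5.9)) = 61.915 kPa

Δσ_z ≈ 61.9 kPa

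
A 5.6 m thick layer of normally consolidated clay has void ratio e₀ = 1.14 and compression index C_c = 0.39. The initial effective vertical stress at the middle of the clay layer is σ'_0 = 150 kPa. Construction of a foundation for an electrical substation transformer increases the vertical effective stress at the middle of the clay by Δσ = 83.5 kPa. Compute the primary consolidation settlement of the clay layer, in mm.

S_c ≈ 196 mm

Final effective stress: σ'_f = σ'_0 + Δσ = 150 + 83.5 = 233.5 kPa.
Normally consolidated clay, so the full stress increment lies on the virgin compression line:
S_c = C_c·H/(1+e₀)·log₁₀(σ'_f/σ'_0) = 0.39×5.6/(1+1.14)×log₁₀(233.5/150)
    = 1.0206 × 0.1922 = 0.1962 m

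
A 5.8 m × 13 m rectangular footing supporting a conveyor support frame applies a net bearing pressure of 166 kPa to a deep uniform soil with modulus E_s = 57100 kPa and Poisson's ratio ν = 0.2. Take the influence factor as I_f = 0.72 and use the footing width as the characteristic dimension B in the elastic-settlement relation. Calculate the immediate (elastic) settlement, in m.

Immediate (elastic) settlement: S_e = q·B·(1−ν²)/E_s · I_f.
S_e = 166 × 5.8 × (1 − 0.2²) / 57100 × 0.72
    = 166 × 5.8 × 0.96 / 57100 × 0.72
    = 0.01165 m

S_e ≈ 0.0117 m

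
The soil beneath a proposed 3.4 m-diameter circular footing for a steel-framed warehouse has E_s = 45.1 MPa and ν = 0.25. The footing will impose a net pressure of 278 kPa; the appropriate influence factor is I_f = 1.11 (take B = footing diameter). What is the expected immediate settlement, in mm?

Immediate (elastic) settlement: S_e = q·B·(1−ν²)/E_s · I_f.
E_s = 45.1 MPa = 45100 kPa.
S_e = 278 × 3.4 × (1 − 0.25²) / 45100 × 1.11
    = 278 × 3.4 × 0.9375 / 45100 × 1.11
    = 0.02181 m = 21.81 mm

S_e ≈ 21.8 mm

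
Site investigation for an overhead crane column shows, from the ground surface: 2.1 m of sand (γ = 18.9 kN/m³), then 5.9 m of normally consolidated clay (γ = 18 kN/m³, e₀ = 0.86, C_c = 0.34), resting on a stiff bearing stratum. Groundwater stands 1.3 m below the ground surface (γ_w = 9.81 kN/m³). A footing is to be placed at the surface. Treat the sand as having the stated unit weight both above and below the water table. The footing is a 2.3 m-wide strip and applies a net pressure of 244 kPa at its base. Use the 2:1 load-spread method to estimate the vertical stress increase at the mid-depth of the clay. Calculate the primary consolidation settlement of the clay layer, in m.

S_c ≈ 0.403 m

Mid-depth of clay below the ground surface: z = 2.1 + 5.9/2 = 5.05 m.
Total vertical stress at mid-clay: σ_v = 18.9×2.1 + 18×2.95 = 92.79 kPa.
Pore pressure: u = 9.81×(5.05 − 1.3) = 36.788 kPa.
Initial effective stress: σ'_0 = σ_v − u = 92.79 − 36.788 = 56.002 kPa.
Stress increase at mid-clay by the 2:1 spreading method:
Δσ = qB/(B+z) = 244×2.3/(2.3+5.05) = 76.354 kPa
Final effective stress: σ'_f = σ'_0 + Δσ = 56.002 + 76.354 = 132.36 kPa.
Normally consolidated clay, so the full stress increment lies on the virgin compression line:
S_c = C_c·H/(1+e₀)·log₁₀(σ'_f/σ'_0) = 0.34×5.9/(1+0.86)×log₁₀(132.36/56.002)
    = 1.0785 × 0.37355 = 0.4029 m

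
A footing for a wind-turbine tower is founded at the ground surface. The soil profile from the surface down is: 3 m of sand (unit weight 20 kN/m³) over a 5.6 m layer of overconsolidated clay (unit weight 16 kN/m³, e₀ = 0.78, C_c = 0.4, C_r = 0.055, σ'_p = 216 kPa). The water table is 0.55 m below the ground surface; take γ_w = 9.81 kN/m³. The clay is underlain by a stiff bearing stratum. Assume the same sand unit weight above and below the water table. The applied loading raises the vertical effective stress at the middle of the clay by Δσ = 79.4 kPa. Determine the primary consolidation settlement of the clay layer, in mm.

Mid-depth of clay below the ground surface: z = 3 + 5.6/2 = 5.8 m.
Total vertical stress at mid-clay: σ_v = 20×3 + 16×2.8 = 104.8 kPa.
Pore pressure: u = 9.81×(5.8 − 0.55) = 51.503 kPa.
Initial effective stress: σ'_0 = σ_v − u = 104.8 − 51.503 = 53.297 kPa.
Final effective stress: σ'_f = 53.297 + 79.4 = 132.7 kPa.
σ'_f = 132.7 ≤ σ'_p = 216 kPa, so the clay remains overconsolidated and only the recompression index applies:
S_c = C_r·H/(1+e₀)·log₁₀(σ'_f/σ'_0) = 0.055×5.6/1.78×log₁₀(132.7/53.297)
    = 0.17304 × 0.39617 = 0.06855 m

S_c ≈ 68.6 mm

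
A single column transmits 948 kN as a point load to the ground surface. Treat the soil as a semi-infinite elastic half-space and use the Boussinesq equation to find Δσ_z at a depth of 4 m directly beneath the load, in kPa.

Δσ_z ≈ 28.3 kPa

Boussinesq vertical stress below a point load on an elastic half-space:
Δσ_z = 3P/(2πz²) · [1 + (r/z)²]^(−5/2)
r/z = 0/4 = 0; [1+(r/z)²]^(−5/2) = 1.
Δσ_z = 3×948/(2π×4²) × 1 = 28.29 × 1 = 28.29 kPa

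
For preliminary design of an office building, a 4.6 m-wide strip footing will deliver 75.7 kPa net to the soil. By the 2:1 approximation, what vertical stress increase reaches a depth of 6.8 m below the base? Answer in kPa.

By the 2:1 method the load spreads at 1 horizontal : 2 vertical, so at depth z the loaded area has grown by z in each plan dimension:
Δσ = qB/(B+z) = 75.7×4.6/(4.6+6.8) = 30.546 kPa

Δσ_z ≈ 30.5 kPa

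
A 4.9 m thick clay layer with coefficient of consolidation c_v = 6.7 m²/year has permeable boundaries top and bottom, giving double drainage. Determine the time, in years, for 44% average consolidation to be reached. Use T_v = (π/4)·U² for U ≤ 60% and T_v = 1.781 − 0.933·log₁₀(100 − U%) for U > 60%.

t ≈ 0.136 years

Drainage path length: H_d = H/2 = 2.45 m (double drainage).
U ≤ 60%: T_v = (π/4)·U² = (π/4)×0.44² = 0.15205.
t = T_v·H_d²/c_v = 0.15205×2.45²/6.7 = 0.1362 years.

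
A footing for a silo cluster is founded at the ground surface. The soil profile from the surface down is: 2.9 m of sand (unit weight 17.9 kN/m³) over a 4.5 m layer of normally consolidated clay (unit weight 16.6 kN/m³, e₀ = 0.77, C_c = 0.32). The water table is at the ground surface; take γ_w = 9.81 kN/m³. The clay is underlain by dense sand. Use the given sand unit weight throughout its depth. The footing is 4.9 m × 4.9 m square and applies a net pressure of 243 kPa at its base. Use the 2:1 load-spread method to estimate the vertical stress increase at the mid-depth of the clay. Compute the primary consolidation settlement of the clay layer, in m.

S_c ≈ 0.322 m

Mid-depth of clay below the ground surface: z = 2.9 + 4.5/2 = 5.15 m.
Total vertical stress at mid-clay: σ_v = 17.9×2.9 + 16.6×2.25 = 89.26 kPa.
Pore pressure: u = 9.81×(5.15 − 0) = 50.522 kPa.
Initial effective stress: σ'_0 = σ_v − u = 89.26 − 50.522 = 38.738 kPa.
Stress increase at mid-clay by the 2:1 spreading method:
Δσ = qBL/((B+z)(L+z)) = 243×4.9×4.9/((4.9+5.15)(4.9+5.15)) = 57.765 kPa
Final effective stress: σ'_f = σ'_0 + Δσ = 38.738 + 57.765 = 96.503 kPa.
Normally consolidated clay, so the full stress increment lies on the virgin compression line:
S_c = C_c·H/(1+e₀)·log₁₀(σ'_f/σ'_0) = 0.32×4.5/(1+0.77)×log₁₀(96.503/38.738)
    = 0.81356 × 0.3964 = 0.3225 m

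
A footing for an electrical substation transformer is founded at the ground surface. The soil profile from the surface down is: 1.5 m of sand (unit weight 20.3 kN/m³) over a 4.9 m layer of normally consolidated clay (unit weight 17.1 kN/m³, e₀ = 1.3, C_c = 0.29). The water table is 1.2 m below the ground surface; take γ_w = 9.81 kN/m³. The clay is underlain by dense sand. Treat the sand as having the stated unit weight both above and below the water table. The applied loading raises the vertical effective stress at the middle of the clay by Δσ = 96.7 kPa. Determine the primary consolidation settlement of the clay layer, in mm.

Mid-depth of clay below the ground surface: z = 1.5 + 4.9/2 = 3.95 m.
Total vertical stress at mid-clay: σ_v = 20.3×1.5 + 17.1×2.45 = 72.345 kPa.
Pore pressure: u = 9.81×(3.95 − 1.2) = 26.978 kPa.
Initial effective stress: σ'_0 = σ_v − u = 72.345 − 26.978 = 45.367 kPa.
Final effective stress: σ'_f = σ'_0 + Δσ = 45.367 + 96.7 = 142.07 kPa.
Normally consolidated clay, so the full stress increment lies on the virgin compression line:
S_c = C_c·H/(1+e₀)·log₁₀(σ'_f/σ'_0) = 0.29×4.9/(1+1.3)×log₁₀(142.07/45.367)
    = 0.61783 × 0.49576 = 0.3063 m

S_c ≈ 306 mm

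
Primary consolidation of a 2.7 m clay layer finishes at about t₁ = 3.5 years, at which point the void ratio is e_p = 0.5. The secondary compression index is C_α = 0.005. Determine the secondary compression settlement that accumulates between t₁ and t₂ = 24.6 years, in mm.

Secondary compression: S_s = C_α·H/(1+e_p)·log₁₀(t₂/t₁)
S_s = 0.005×2.7/(1+0.5)×log₁₀(24.6/3.5)
    = 0.009 × 0.8469 = 0.007622 m

S_s ≈ 7.62 mm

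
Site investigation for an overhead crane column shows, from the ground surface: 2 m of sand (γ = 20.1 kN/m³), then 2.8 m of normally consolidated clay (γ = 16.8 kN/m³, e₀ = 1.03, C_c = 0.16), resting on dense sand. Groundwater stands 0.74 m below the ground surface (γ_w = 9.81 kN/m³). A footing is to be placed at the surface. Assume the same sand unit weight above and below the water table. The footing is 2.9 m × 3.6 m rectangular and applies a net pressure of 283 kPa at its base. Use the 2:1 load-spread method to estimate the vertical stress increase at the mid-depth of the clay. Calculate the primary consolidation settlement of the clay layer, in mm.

Mid-depth of clay below the ground surface: z = 2 + 2.8/2 = 3.4 m.
Total vertical stress at mid-clay: σ_v = 20.1×2 + 16.8×1.4 = 63.72 kPa.
Pore pressure: u = 9.81×(3.4 − 0.74) = 26.095 kPa.
Initial effective stress: σ'_0 = σ_v − u = 63.72 − 26.095 = 37.625 kPa.
Stress increase at mid-clay by the 2:1 spreading method:
Δσ = qBL/((B+z)(L+z)) = 283×2.9×3.6/((2.9+3.4)(3.6+3.4)) = 66.996 kPa
Final effective stress: σ'_f = σ'_0 + Δσ = 37.625 + 66.996 = 104.62 kPa.
Normally consolidated clay, so the full stress increment lies on the virgin compression line:
S_c = C_c·H/(1+e₀)·log₁₀(σ'_f/σ'_0) = 0.16×2.8/(1+1.03)×log₁₀(104.62/37.625)
    = 0.22069 × 0.44414 = 0.09802 m

S_c ≈ 98 mm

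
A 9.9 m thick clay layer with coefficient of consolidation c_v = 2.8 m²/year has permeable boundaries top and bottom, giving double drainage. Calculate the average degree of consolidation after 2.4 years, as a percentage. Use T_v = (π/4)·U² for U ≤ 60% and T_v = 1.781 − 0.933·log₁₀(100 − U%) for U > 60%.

Drainage path length: H_d = H/2 = 4.95 m (double drainage).
T_v = c_v·t/H_d² = 2.8×2.4/4.95² = 0.27426.
T_v = 0.27426 corresponds to the U ≤ 60% branch:
U = √(4T_v/π) = 0.5909

U ≈ 59.1 %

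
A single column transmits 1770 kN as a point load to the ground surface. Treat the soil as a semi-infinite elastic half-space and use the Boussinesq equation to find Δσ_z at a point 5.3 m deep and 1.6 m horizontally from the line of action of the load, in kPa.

Boussinesq vertical stress below a point load on an elastic half-space:
Δσ_z = 3P/(2πz²) · [1 + (r/z)²]^(−5/2)
r/z = 1.6/5.3 = 0.30189; [1+(r/z)²]^(−5/2) = 0.80409.
Δσ_z = 3×1770/(2π×5.3²) × 0.80409 = 30.086 × 0.80409 = 24.19 kPa

Δσ_z ≈ 24.2 kPa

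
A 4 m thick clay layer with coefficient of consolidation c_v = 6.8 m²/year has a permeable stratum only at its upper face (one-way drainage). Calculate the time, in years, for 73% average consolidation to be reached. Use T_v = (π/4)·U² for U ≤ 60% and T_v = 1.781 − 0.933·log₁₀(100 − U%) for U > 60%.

Drainage path length: H_d = H = 4 m (single drainage).
U > 60%: T_v = 1.781 − 0.933·log₁₀(100 − 73) = 0.44554.
t = T_v·H_d²/c_v = 0.44554×4²/6.8 = 1.048 years.

t ≈ 1.05 years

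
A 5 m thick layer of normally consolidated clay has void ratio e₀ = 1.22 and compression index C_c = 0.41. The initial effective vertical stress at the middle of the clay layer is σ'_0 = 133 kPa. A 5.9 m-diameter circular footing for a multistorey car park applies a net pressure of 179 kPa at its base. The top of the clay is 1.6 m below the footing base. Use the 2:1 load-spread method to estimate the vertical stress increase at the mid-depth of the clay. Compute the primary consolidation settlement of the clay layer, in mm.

S_c ≈ 154 mm

Mid-depth of clay below the footing base: z = 1.6 + 5/2 = 4.1 m.
Stress increase at mid-clay by the 2:1 spreading method:
Δσ ≈ qD²/(D+z)² = 179×5.9²/(5.9+4.1)² = 62.31 kPa
Final effective stress: σ'_f = σ'_0 + Δσ = 133 + 62.31 = 195.31 kPa.
Normally consolidated clay, so the full stress increment lies on the virgin compression line:
S_c = C_c·H/(1+e₀)·log₁₀(σ'_f/σ'_0) = 0.41×5/(1+1.22)×log₁₀(195.31/133)
    = 0.92342 × 0.16687 = 0.1541 m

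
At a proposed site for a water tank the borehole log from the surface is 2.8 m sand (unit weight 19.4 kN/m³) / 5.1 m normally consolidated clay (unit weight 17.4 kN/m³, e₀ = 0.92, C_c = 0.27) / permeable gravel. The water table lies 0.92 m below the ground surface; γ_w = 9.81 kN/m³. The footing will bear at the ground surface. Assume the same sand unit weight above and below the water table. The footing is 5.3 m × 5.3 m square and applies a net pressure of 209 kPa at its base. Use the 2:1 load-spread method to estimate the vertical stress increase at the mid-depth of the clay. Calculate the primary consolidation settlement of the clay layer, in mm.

S_c ≈ 206 mm

Mid-depth of clay below the ground surface: z = 2.8 + 5.1/2 = 5.35 m.
Total vertical stress at mid-clay: σ_v = 19.4×2.8 + 17.4×2.55 = 98.69 kPa.
Pore pressure: u = 9.81×(5.35 − 0.92) = 43.458 kPa.
Initial effective stress: σ'_0 = σ_v − u = 98.69 − 43.458 = 55.232 kPa.
Stress increase at mid-clay by the 2:1 spreading method:
Δσ = qBL/((B+z)(L+z)) = 209×5.3×5.3/((5.3+5.35)(5.3+5.35)) = 51.761 kPa
Final effective stress: σ'_f = σ'_0 + Δσ = 55.232 + 51.761 = 106.99 kPa.
Normally consolidated clay, so the full stress increment lies on the virgin compression line:
S_c = C_c·H/(1+e₀)·log₁₀(σ'_f/σ'_0) = 0.27×5.1/(1+0.92)×log₁₀(106.99/55.232)
    = 0.71719 × 0.28715 = 0.2059 m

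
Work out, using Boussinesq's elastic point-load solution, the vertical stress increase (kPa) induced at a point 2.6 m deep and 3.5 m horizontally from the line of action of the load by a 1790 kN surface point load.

Δσ_z ≈ 9.53 kPa

Boussinesq vertical stress below a point load on an elastic half-space:
Δσ_z = 3P/(2πz²) · [1 + (r/z)²]^(−5/2)
r/z = 3.5/2.6 = 1.3462; [1+(r/z)²]^(−5/2) = 0.075407.
Δσ_z = 3×1790/(2π×2.6²) × 0.075407 = 126.43 × 0.075407 = 9.534 kPa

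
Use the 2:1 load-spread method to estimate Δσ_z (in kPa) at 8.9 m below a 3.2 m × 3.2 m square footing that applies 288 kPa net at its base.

Δσ_z ≈ 20.1 kPa

By the 2:1 method the load spreads at 1 horizontal : 2 vertical, so at depth z the loaded area has grown by z in each plan dimension:
Δσ = qBL/((B+z)(L+z)) = 288×3.2×3.2/((3.2+8.9)(3.2+8.9)) = 20.143 kPa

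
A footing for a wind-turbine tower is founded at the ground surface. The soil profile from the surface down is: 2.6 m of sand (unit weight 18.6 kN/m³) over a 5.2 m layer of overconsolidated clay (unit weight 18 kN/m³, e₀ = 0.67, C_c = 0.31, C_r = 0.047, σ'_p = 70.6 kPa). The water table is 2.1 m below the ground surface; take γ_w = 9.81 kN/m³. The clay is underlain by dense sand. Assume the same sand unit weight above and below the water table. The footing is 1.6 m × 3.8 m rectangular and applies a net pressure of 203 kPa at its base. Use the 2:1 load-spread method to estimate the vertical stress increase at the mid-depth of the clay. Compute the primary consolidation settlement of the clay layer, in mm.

Mid-depth of clay below the ground surface: z = 2.6 + 5.2/2 = 5.2 m.
Total vertical stress at mid-clay: σ_v = 18.6×2.6 + 18×2.6 = 95.16 kPa.
Pore pressure: u = 9.81×(5.2 − 2.1) = 30.411 kPa.
Initial effective stress: σ'_0 = σ_v − u = 95.16 − 30.411 = 64.749 kPa.
Stress increase at mid-clay by the 2:1 spreading method:
Δσ = qBL/((B+z)(L+z)) = 203×1.6×3.8/((1.6+5.2)(3.8+5.2)) = 20.167 kPa
Final effective stress: σ'_f = 64.749 + 20.167 = 84.916 kPa.
σ'_f = 84.916 > σ'_p = 70.6 kPa, so the stress path crosses the preconsolidation pressure — recompression up to σ'_p, then virgin compression beyond:
S_c = H/(1+e₀)·[C_r·log₁₀(σ'_p/σ'_0) + C_c·log₁₀(σ'_f/σ'_p)]
    = 5.2/1.67 × [0.047×log₁₀(70.6/64.749) + 0.31×log₁₀(84.916/70.6)]
    = 3.1138 × [0.0017659 + 0.024857] = 0.0829 m

S_c ≈ 82.9 mm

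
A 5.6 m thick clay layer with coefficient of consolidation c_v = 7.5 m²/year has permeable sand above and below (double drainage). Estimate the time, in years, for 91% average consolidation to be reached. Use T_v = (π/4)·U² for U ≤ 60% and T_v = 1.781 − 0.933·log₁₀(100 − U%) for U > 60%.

Drainage path length: H_d = H/2 = 2.8 m (double drainage).
U > 60%: T_v = 1.781 − 0.933·log₁₀(100 − 91) = 0.89069.
t = T_v·H_d²/c_v = 0.89069×2.8²/7.5 = 0.9311 years.

t ≈ 0.931 years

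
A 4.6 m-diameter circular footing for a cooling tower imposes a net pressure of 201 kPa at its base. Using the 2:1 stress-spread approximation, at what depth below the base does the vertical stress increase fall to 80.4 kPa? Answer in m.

2:1 spreading — at depth z the loaded area has grown by z in each plan dimension:
qD²/(D+z)² = Δσ_z ⇒ z = D(√(q/Δσ_z) − 1) = 4.6×(√(201/80.4) − 1) = 2.673 m

z ≈ 2.67 m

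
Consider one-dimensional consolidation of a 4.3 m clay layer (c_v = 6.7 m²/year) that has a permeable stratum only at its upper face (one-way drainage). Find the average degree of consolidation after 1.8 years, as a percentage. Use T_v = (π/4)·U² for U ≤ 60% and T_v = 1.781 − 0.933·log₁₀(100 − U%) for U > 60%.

U ≈ 83.8 %

Drainage path length: H_d = H = 4.3 m (single drainage).
T_v = c_v·t/H_d² = 6.7×1.8/4.3² = 0.65224.
T_v = 0.65224 corresponds to the U > 60% branch:
U = 1 − 10^((1.781 − T_v)/0.933)/100 = 0.8379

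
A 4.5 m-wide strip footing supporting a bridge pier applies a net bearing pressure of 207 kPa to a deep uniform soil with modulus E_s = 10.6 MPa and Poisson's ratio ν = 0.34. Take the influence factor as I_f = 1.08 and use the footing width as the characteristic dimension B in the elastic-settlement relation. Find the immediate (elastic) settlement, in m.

S_e ≈ 0.0839 m

Immediate (elastic) settlement: S_e = q·B·(1−ν²)/E_s · I_f.
E_s = 10.6 MPa = 10600 kPa.
S_e = 207 × 4.5 × (1 − 0.34²) / 10600 × 1.08
    = 207 × 4.5 × 0.8844 / 10600 × 1.08
    = 0.08394 m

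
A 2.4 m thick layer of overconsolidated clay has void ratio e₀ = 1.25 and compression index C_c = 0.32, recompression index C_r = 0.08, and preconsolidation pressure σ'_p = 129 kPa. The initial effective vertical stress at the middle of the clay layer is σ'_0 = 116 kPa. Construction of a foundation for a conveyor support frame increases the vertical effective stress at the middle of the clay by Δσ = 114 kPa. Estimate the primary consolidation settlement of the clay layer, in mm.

Final effective stress: σ'_f = 116 + 114 = 230 kPa.
σ'_f = 230 > σ'_p = 129 kPa, so the stress path crosses the preconsolidation pressure — recompression up to σ'_p, then virgin compression beyond:
S_c = H/(1+e₀)·[C_r·log₁₀(σ'_p/σ'_0) + C_c·log₁₀(σ'_f/σ'_p)]
    = 2.4/2.25 × [0.08×log₁₀(129/116) + 0.32×log₁₀(230/129)]
    = 1.0667 × [0.0036905 + 0.080364] = 0.08966 m

S_c ≈ 89.7 mm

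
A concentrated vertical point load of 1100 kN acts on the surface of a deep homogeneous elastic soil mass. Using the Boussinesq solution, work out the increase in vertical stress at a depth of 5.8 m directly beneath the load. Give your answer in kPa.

Boussinesq vertical stress below a point load on an elastic half-space:
Δσ_z = 3P/(2πz²) · [1 + (r/z)²]^(−5/2)
r/z = 0/5.8 = 0; [1+(r/z)²]^(−5/2) = 1.
Δσ_z = 3×1100/(2π×5.8²) × 1 = 15.613 × 1 = 15.61 kPa

Δσ_z ≈ 15.6 kPa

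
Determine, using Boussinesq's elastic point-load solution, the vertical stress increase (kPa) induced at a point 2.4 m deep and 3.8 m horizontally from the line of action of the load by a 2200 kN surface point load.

Boussinesq vertical stress below a point load on an elastic half-space:
Δσ_z = 3P/(2πz²) · [1 + (r/z)²]^(−5/2)
r/z = 3.8/2.4 = 1.5833; [1+(r/z)²]^(−5/2) = 0.043419.
Δσ_z = 3×2200/(2π×2.4²) × 0.043419 = 182.37 × 0.043419 = 7.918 kPa

Δσ_z ≈ 7.92 kPa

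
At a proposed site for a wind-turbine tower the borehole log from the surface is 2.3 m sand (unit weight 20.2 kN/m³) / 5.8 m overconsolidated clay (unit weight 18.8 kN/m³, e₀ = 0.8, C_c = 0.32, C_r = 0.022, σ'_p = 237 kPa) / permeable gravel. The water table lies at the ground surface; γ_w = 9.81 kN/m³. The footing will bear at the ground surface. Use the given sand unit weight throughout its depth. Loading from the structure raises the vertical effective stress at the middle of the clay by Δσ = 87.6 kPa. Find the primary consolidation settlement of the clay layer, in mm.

Mid-depth of clay below the ground surface: z = 2.3 + 5.8/2 = 5.2 m.
Total vertical stress at mid-clay: σ_v = 20.2×2.3 + 18.8×2.9 = 100.98 kPa.
Pore pressure: u = 9.81×(5.2 − 0) = 51.012 kPa.
Initial effective stress: σ'_0 = σ_v − u = 100.98 − 51.012 = 49.968 kPa.
Final effective stress: σ'_f = 49.968 + 87.6 = 137.57 kPa.
σ'_f = 137.57 ≤ σ'_p = 237 kPa, so the clay remains overconsolidated and only the recompression index applies:
S_c = C_r·H/(1+e₀)·log₁₀(σ'_f/σ'_0) = 0.022×5.8/1.8×log₁₀(137.57/49.968)
    = 0.070888 × 0.43983 = 0.03118 m

S_c ≈ 31.2 mm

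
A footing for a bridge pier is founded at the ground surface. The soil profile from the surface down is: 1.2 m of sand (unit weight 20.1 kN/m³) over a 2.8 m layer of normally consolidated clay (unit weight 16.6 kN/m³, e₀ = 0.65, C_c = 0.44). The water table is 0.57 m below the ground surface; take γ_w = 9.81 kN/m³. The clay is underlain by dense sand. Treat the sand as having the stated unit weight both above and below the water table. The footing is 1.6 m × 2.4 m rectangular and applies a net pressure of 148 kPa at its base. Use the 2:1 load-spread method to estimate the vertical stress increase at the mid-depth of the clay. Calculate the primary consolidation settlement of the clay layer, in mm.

Mid-depth of clay below the ground surface: z = 1.2 + 2.8/2 = 2.6 m.
Total vertical stress at mid-clay: σ_v = 20.1×1.2 + 16.6×1.4 = 47.36 kPa.
Pore pressure: u = 9.81×(2.6 − 0.57) = 19.914 kPa.
Initial effective stress: σ'_0 = σ_v − u = 47.36 − 19.914 = 27.446 kPa.
Stress increase at mid-clay by the 2:1 spreading method:
Δσ = qBL/((B+z)(L+z)) = 148×1.6×2.4/((1.6+2.6)(2.4+2.6)) = 27.063 kPa
Final effective stress: σ'_f = σ'_0 + Δσ = 27.446 + 27.063 = 54.509 kPa.
Normally consolidated clay, so the full stress increment lies on the virgin compression line:
S_c = C_c·H/(1+e₀)·log₁₀(σ'_f/σ'_0) = 0.44×2.8/(1+0.65)×log₁₀(54.509/27.446)
    = 0.74667 × 0.29799 = 0.2225 m

S_c ≈ 223 mm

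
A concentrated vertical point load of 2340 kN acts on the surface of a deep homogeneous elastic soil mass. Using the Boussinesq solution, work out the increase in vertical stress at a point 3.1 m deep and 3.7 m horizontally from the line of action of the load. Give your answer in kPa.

Δσ_z ≈ 12.7 kPa

Boussinesq vertical stress below a point load on an elastic half-space:
Δσ_z = 3P/(2πz²) · [1 + (r/z)²]^(−5/2)
r/z = 3.7/3.1 = 1.1935; [1+(r/z)²]^(−5/2) = 0.10925.
Δσ_z = 3×2340/(2π×3.1²) × 0.10925 = 116.26 × 0.10925 = 12.7 kPa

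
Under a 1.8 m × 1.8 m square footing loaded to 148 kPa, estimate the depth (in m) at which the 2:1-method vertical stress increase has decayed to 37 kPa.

z ≈ 1.8 m

2:1 spreading — at depth z the loaded area has grown by z in each plan dimension:
qB²/(B+z)² = Δσ_z ⇒ z = B(√(q/Δσ_z) − 1) = 1.8×(√(148/37) − 1) = 1.8 m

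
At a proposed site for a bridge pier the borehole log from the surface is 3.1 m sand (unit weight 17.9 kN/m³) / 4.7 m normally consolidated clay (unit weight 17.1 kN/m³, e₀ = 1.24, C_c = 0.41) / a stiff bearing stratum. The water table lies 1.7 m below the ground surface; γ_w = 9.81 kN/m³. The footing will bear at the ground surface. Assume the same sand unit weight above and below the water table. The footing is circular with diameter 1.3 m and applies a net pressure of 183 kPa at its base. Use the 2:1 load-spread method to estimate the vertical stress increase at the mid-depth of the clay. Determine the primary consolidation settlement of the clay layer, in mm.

Mid-depth of clay below the ground surface: z = 3.1 + 4.7/2 = 5.45 m.
Total vertical stress at mid-clay: σ_v = 17.9×3.1 + 17.1×2.35 = 95.675 kPa.
Pore pressure: u = 9.81×(5.45 − 1.7) = 36.788 kPa.
Initial effective stress: σ'_0 = σ_v − u = 95.675 − 36.788 = 58.887 kPa.
Stress increase at mid-clay by the 2:1 spreading method:
Δσ ≈ qD²/(D+z)² = 183×1.3²/(1.3+5.45)² = 6.7878 kPa
Final effective stress: σ'_f = σ'_0 + Δσ = 58.887 + 6.7878 = 65.675 kPa.
Normally consolidated clay, so the full stress increment lies on the virgin compression line:
S_c = C_c·H/(1+e₀)·log₁₀(σ'_f/σ'_0) = 0.41×4.7/(1+1.24)×log₁₀(65.675/58.887)
    = 0.86027 × 0.047381 = 0.04076 m

S_c ≈ 40.8 mm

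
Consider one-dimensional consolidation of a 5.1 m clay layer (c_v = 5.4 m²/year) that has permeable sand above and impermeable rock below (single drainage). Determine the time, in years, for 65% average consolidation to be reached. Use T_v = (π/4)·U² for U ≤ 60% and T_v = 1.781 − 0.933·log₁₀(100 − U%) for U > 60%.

Drainage path length: H_d = H = 5.1 m (single drainage).
U > 60%: T_v = 1.781 − 0.933·log₁₀(100 − 65) = 0.34038.
t = T_v·H_d²/c_v = 0.34038×5.1²/5.4 = 1.639 years.

t ≈ 1.64 years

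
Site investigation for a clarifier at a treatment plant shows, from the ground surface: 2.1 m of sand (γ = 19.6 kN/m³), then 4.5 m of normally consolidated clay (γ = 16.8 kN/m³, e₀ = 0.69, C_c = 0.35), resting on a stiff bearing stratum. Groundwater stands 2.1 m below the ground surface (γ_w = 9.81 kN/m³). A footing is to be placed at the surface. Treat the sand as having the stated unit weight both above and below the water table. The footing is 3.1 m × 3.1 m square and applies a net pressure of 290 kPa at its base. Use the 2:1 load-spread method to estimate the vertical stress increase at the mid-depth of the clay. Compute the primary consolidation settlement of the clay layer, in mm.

Mid-depth of clay below the ground surface: z = 2.1 + 4.5/2 = 4.35 m.
Total vertical stress at mid-clay: σ_v = 19.6×2.1 + 16.8×2.25 = 78.96 kPa.
Pore pressure: u = 9.81×(4.35 − 2.1) = 22.073 kPa.
Initial effective stress: σ'_0 = σ_v − u = 78.96 − 22.073 = 56.887 kPa.
Stress increase at mid-clay by the 2:1 spreading method:
Δσ = qBL/((B+z)(L+z)) = 290×3.1×3.1/((3.1+4.35)(3.1+4.35)) = 50.212 kPa
Final effective stress: σ'_f = σ'_0 + Δσ = 56.887 + 50.212 = 107.1 kPa.
Normally consolidated clay, so the full stress increment lies on the virgin compression line:
S_c = C_c·H/(1+e₀)·log₁₀(σ'_f/σ'_0) = 0.35×4.5/(1+0.69)×log₁₀(107.1/56.887)
    = 0.93195 × 0.27478 = 0.2561 m

S_c ≈ 256 mm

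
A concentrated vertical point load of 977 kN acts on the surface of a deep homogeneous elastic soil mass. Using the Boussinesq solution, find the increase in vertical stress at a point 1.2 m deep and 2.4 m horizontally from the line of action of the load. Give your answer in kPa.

Boussinesq vertical stress below a point load on an elastic half-space:
Δσ_z = 3P/(2πz²) · [1 + (r/z)²]^(−5/2)
r/z = 2.4/1.2 = 2; [1+(r/z)²]^(−5/2) = 0.017889.
Δσ_z = 3×977/(2π×1.2²) × 0.017889 = 323.95 × 0.017889 = 5.795 kPa

Δσ_z ≈ 5.8 kPa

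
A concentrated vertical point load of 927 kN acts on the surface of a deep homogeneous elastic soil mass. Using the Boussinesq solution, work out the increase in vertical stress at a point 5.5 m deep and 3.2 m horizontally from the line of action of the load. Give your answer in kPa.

Δσ_z ≈ 7.06 kPa

Boussinesq vertical stress below a point load on an elastic half-space:
Δσ_z = 3P/(2πz²) · [1 + (r/z)²]^(−5/2)
r/z = 3.2/5.5 = 0.58182; [1+(r/z)²]^(−5/2) = 0.48244.
Δσ_z = 3×927/(2π×5.5²) × 0.48244 = 14.632 × 0.48244 = 7.059 kPa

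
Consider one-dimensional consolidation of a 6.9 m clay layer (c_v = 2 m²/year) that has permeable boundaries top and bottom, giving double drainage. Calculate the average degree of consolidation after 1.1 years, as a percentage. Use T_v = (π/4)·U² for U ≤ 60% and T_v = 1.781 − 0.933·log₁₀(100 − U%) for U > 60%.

U ≈ 48.5 %

Drainage path length: H_d = H/2 = 3.45 m (double drainage).
T_v = c_v·t/H_d² = 2×1.1/3.45² = 0.18484.
T_v = 0.18484 corresponds to the U ≤ 60% branch:
U = √(4T_v/π) = 0.4851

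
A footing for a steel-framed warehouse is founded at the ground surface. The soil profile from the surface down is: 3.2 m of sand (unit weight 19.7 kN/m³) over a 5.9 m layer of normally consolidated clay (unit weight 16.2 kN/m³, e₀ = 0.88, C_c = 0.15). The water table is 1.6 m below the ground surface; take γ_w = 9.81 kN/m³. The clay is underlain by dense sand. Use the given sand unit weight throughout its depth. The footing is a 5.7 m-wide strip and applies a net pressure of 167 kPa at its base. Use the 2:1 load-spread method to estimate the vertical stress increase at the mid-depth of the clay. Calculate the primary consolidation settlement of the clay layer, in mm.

S_c ≈ 162 mm

Mid-depth of clay below the ground surface: z = 3.2 + 5.9/2 = 6.15 m.
Total vertical stress at mid-clay: σ_v = 19.7×3.2 + 16.2×2.95 = 110.83 kPa.
Pore pressure: u = 9.81×(6.15 − 1.6) = 44.636 kPa.
Initial effective stress: σ'_0 = σ_v − u = 110.83 − 44.636 = 66.194 kPa.
Stress increase at mid-clay by the 2:1 spreading method:
Δσ = qB/(B+z) = 167×5.7/(5.7+6.15) = 80.329 kPa
Final effective stress: σ'_f = σ'_0 + Δσ = 66.194 + 80.329 = 146.52 kPa.
Normally consolidated clay, so the full stress increment lies on the virgin compression line:
S_c = C_c·H/(1+e₀)·log₁₀(σ'_f/σ'_0) = 0.15×5.9/(1+0.88)×log₁₀(146.52/66.194)
    = 0.47074 × 0.34508 = 0.1624 m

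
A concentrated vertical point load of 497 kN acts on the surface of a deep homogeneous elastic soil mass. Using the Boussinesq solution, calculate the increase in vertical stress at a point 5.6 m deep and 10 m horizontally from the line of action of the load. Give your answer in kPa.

Boussinesq vertical stress below a point load on an elastic half-space:
Δσ_z = 3P/(2πz²) · [1 + (r/z)²]^(−5/2)
r/z = 10/5.6 = 1.7857; [1+(r/z)²]^(−5/2) = 0.027847.
Δσ_z = 3×497/(2π×5.6²) × 0.027847 = 7.567 × 0.027847 = 0.2107 kPa

Δσ_z ≈ 0.211 kPa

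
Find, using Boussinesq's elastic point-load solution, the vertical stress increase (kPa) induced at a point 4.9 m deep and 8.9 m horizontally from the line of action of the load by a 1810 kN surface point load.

Δσ_z ≈ 0.939 kPa

Boussinesq vertical stress below a point load on an elastic half-space:
Δσ_z = 3P/(2πz²) · [1 + (r/z)²]^(−5/2)
r/z = 8.9/4.9 = 1.8163; [1+(r/z)²]^(−5/2) = 0.026096.
Δσ_z = 3×1810/(2π×4.9²) × 0.026096 = 35.994 × 0.026096 = 0.9393 kPa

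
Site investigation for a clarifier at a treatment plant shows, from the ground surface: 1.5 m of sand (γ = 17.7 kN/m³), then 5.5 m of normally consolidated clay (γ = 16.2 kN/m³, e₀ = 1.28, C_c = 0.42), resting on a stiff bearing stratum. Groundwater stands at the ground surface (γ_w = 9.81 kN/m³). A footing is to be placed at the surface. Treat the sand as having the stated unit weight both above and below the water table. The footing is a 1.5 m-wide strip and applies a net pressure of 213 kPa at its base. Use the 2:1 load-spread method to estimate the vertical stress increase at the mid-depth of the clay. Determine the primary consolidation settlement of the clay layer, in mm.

S_c ≈ 467 mm

Mid-depth of clay below the ground surface: z = 1.5 + 5.5/2 = 4.25 m.
Total vertical stress at mid-clay: σ_v = 17.7×1.5 + 16.2×2.75 = 71.1 kPa.
Pore pressure: u = 9.81×(4.25 − 0) = 41.693 kPa.
Initial effective stress: σ'_0 = σ_v − u = 71.1 − 41.693 = 29.407 kPa.
Stress increase at mid-clay by the 2:1 spreading method:
Δσ = qB/(B+z) = 213×1.5/(1.5+4.25) = 55.565 kPa
Final effective stress: σ'_f = σ'_0 + Δσ = 29.407 + 55.565 = 84.972 kPa.
Normally consolidated clay, so the full stress increment lies on the virgin compression line:
S_c = C_c·H/(1+e₀)·log₁₀(σ'_f/σ'_0) = 0.42×5.5/(1+1.28)×log₁₀(84.972/29.407)
    = 1.0132 × 0.46083 = 0.4669 m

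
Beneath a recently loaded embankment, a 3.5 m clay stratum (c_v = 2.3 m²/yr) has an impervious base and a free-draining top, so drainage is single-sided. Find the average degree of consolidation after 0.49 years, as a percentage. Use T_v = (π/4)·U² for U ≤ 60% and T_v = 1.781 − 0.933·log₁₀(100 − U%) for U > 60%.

U ≈ 34.2 %

Drainage path length: H_d = H = 3.5 m (single drainage).
T_v = c_v·t/H_d² = 2.3×0.49/3.5² = 0.092.
T_v = 0.092 corresponds to the U ≤ 60% branch:
U = √(4T_v/π) = 0.3423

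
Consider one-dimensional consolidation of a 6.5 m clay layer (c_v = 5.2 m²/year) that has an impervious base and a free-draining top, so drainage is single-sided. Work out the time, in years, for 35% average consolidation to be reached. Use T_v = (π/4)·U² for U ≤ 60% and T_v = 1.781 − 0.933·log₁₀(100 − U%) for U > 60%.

Drainage path length: H_d = H = 6.5 m (single drainage).
U ≤ 60%: T_v = (π/4)·U² = (π/4)×0.35² = 0.096211.
t = T_v·H_d²/c_v = 0.096211×6.5²/5.2 = 0.7817 years.

t ≈ 0.782 years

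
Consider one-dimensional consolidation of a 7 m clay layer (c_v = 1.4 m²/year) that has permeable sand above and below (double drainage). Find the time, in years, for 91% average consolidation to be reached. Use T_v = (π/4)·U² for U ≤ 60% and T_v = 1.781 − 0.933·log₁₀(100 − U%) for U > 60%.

Drainage path length: H_d = H/2 = 3.5 m (double drainage).
U > 60%: T_v = 1.781 − 0.933·log₁₀(100 − 91) = 0.89069.
t = T_v·H_d²/c_v = 0.89069×3.5²/1.4 = 7.794 years.

t ≈ 7.79 years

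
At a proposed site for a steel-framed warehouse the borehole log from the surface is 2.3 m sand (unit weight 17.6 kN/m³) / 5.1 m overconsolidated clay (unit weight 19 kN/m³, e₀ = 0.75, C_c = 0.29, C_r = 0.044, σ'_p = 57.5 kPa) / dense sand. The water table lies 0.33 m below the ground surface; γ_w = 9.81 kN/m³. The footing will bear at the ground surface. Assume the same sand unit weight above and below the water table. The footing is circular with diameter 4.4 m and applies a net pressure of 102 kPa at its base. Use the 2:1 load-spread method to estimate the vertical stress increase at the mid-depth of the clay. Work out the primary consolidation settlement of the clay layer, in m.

Mid-depth of clay below the ground surface: z = 2.3 + 5.1/2 = 4.85 m.
Total vertical stress at mid-clay: σ_v = 17.6×2.3 + 19×2.55 = 88.93 kPa.
Pore pressure: u = 9.81×(4.85 − 0.33) = 44.341 kPa.
Initial effective stress: σ'_0 = σ_v − u = 88.93 − 44.341 = 44.589 kPa.
Stress increase at mid-clay by the 2:1 spreading method:
Δσ ≈ qD²/(D+z)² = 102×4.4²/(4.4+4.85)² = 23.079 kPa
Final effective stress: σ'_f = 44.589 + 23.079 = 67.668 kPa.
σ'_f = 67.668 > σ'_p = 57.5 kPa, so the stress path crosses the preconsolidation pressure — recompression up to σ'_p, then virgin compression beyond:
S_c = H/(1+e₀)·[C_r·log₁₀(σ'_p/σ'_0) + C_c·log₁₀(σ'_f/σ'_p)]
    = 5.1/1.75 × [0.044×log₁₀(57.5/44.589) + 0.29×log₁₀(67.668/57.5)]
    = 2.9143 × [0.0048594 + 0.020507] = 0.07393 m

S_c ≈ 0.0739 m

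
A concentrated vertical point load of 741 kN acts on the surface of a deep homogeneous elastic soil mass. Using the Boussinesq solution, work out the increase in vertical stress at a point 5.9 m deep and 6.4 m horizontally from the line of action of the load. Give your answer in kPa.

Δσ_z ≈ 1.45 kPa

Boussinesq vertical stress below a point load on an elastic half-space:
Δσ_z = 3P/(2πz²) · [1 + (r/z)²]^(−5/2)
r/z = 6.4/5.9 = 1.0847; [1+(r/z)²]^(−5/2) = 0.14306.
Δσ_z = 3×741/(2π×5.9²) × 0.14306 = 10.164 × 0.14306 = 1.454 kPa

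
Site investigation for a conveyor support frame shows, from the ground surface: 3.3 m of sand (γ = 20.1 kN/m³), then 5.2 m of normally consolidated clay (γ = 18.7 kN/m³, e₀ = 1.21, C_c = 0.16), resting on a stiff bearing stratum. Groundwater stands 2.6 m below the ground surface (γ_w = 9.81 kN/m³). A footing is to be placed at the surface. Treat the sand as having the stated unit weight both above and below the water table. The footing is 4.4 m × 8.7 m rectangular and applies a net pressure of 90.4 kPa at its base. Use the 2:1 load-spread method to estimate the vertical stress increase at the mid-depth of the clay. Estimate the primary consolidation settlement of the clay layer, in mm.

S_c ≈ 40.2 mm

Mid-depth of clay below the ground surface: z = 3.3 + 5.2/2 = 5.9 m.
Total vertical stress at mid-clay: σ_v = 20.1×3.3 + 18.7×2.6 = 114.95 kPa.
Pore pressure: u = 9.81×(5.9 − 2.6) = 32.373 kPa.
Initial effective stress: σ'_0 = σ_v − u = 114.95 − 32.373 = 82.577 kPa.
Stress increase at mid-clay by the 2:1 spreading method:
Δσ = qBL/((B+z)(L+z)) = 90.4×4.4×8.7/((4.4+5.9)(8.7+5.9)) = 23.012 kPa
Final effective stress: σ'_f = σ'_0 + Δσ = 82.577 + 23.012 = 105.59 kPa.
Normally consolidated clay, so the full stress increment lies on the virgin compression line:
S_c = C_c·H/(1+e₀)·log₁₀(σ'_f/σ'_0) = 0.16×5.2/(1+1.21)×log₁₀(105.59/82.577)
    = 0.37647 × 0.10676 = 0.04019 m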